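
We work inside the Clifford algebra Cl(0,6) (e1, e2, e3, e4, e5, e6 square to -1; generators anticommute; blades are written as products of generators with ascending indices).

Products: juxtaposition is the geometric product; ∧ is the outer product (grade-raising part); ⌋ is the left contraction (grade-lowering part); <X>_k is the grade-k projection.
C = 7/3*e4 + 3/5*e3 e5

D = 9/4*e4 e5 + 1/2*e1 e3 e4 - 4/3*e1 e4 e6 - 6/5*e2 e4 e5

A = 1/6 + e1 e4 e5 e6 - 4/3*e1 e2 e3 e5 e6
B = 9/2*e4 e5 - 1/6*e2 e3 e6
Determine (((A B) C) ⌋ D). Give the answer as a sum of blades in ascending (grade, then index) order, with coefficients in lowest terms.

step 1: 2/9*e1 e5 - 9/2*e1 e6 + 3/4*e4 e5 - 1/36*e2 e3 e6 + 1/6*e1 e2 e3 e4 e5 - 6*e1 e2 e3 e4 e6
step 2: 7/4*e5 + 2/15*e1 e3 - 9/20*e3 e4 + 1/10*e1 e2 e4 - 14/27*e1 e4 e5 + 21/2*e1 e4 e6 + 1/60*e2 e5 e6 + 7/18*e1 e2 e3 e5 - 14*e1 e2 e3 e6 - 27/10*e1 e3 e5 e6 + 7/108*e2 e3 e4 e6 - 18/5*e1 e2 e4 e5 e6
step 3: -14 + 9/40*e1 + 929/240*e4 + 21/10*e2 e4
Answer: -14 + 9/40*e1 + 929/240*e4 + 21/10*e2 e4


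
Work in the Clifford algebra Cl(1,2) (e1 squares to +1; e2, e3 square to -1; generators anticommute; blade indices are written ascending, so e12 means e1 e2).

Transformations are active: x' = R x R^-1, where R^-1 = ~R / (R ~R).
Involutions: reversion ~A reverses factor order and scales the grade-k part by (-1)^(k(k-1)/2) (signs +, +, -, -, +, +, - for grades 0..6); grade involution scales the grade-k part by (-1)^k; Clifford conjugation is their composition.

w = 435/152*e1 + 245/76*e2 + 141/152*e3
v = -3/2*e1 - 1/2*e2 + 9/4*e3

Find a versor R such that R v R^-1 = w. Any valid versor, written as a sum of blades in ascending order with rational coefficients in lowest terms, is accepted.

The midline construction: v and w both square to -49/16, so reflecting in their sum 207/152*e1 + 207/76*e2 + 483/152*e3 exchanges them.
Answer: 207/152*e1 + 207/76*e2 + 483/152*e3


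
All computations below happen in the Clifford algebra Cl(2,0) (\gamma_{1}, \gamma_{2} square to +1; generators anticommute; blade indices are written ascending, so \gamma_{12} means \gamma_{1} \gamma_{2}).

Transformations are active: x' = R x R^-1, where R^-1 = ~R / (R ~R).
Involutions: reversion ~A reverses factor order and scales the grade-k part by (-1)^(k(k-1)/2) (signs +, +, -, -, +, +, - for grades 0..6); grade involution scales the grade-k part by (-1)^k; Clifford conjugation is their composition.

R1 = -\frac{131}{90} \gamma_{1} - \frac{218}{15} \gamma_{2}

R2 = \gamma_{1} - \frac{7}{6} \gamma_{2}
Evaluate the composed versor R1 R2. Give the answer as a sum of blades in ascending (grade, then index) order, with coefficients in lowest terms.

Distribute over the terms of R1 (each basis-blade product reordered to ascending indices, repeated generators contracted through their squares):
(-\frac{131}{90} \gamma_{1}) R2 = -\frac{131}{90} + \frac{917}{540} \gamma_{12}
(-\frac{218}{15} \gamma_{2}) R2 = \frac{763}{45} + \frac{218}{15} \gamma_{12}
Summing the partial products and collecting blades:
Answer: \frac{31}{2} + \frac{1753}{108} \gamma_{12}


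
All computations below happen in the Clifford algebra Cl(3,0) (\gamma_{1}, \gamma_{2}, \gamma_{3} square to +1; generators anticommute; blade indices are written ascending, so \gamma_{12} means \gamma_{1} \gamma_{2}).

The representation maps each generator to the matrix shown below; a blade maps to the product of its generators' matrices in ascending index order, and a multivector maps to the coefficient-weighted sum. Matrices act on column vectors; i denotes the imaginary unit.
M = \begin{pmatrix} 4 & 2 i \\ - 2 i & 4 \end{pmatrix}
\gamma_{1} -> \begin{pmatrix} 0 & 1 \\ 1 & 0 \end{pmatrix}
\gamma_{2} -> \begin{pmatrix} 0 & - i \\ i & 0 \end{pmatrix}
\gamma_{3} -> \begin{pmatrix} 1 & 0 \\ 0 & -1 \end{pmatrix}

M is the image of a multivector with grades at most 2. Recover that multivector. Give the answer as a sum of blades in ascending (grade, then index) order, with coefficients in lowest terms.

Method: 1, rho(\gamma_{1}), rho(\gamma_{2}), rho(\gamma_{3}) form a trace-orthogonal basis of the 2x2 complex matrices (tr(X Y) = 2 if X = Y, else 0), so M = m0*1 + m1*rho(\gamma_{1}) + m2*rho(\gamma_{2}) + m3*rho(\gamma_{3}) with m0 = tr(M)/2 = 4, m1 = tr(M rho(\gamma_{1}))/2 = 0, m2 = tr(M rho(\gamma_{2}))/2 = -2, m3 = tr(M rho(\gamma_{3}))/2 = 0.
Multiplying table entries, the bivector images are rho(\gamma_{12}) = i*rho(\gamma_{3}), rho(\gamma_{13}) = -i*rho(\gamma_{2}), rho(\gamma_{23}) = i*rho(\gamma_{1}); with real blade coefficients the real parts of m0..m3 are the coefficients of 1, \gamma_{1}, \gamma_{2}, \gamma_{3} and the imaginary parts give the bivectors (\gamma_{23}: Im m1, \gamma_{13}: -Im m2, \gamma_{12}: Im m3).
Answer: 4 - 2 \gamma_{2}


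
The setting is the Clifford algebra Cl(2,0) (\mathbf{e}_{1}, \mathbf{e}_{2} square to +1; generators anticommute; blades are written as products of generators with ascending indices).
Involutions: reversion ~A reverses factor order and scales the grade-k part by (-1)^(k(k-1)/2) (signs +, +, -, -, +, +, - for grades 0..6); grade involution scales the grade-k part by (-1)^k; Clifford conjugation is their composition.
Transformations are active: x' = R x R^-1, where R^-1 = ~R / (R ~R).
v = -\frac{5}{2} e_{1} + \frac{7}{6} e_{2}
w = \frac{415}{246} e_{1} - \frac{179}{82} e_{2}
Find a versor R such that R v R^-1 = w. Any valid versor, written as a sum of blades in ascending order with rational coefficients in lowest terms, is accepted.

A norm check does it: q(v) = q(w) = \frac{137}{18}, hence R = v + w = -\frac{100}{123} e_{1} - \frac{125}{123} e_{2} realises the map — parallel part kept, (v - w)/2 negated, v carried to w.
Answer: -\frac{100}{123} e_{1} - \frac{125}{123} e_{2}


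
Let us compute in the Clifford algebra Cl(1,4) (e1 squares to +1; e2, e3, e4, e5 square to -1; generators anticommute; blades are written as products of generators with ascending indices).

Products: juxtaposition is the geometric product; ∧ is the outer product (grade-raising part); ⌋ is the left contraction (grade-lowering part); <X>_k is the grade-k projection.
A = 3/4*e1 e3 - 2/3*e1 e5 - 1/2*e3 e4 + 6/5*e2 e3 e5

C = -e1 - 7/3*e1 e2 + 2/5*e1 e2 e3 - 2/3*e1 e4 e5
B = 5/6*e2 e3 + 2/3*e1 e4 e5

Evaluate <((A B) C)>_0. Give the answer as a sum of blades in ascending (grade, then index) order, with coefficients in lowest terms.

step 1: 4/9*e4 - e5 + 5/8*e1 e2 - 5/12*e2 e4 + 1/3*e1 e3 e5 - 1/2*e3 e4 e5 - 4/5*e1 e2 e3 e4 - 5/9*e1 e2 e3 e5
step 2: -35/24 + 5/8*e2 + 1/4*e3 - 8/25*e4 - 2/9*e5 + 1/3*e1 e3 + 3/4*e1 e4 - 35/27*e1 e5 + 2/15*e2 e5 + 74/45*e3 e4 + 26/27*e3 e5 - 67/108*e1 e2 e4 + 37/18*e1 e2 e5 + 1/6*e1 e3 e4 - 158/135*e2 e3 e4 - 4/5*e2 e3 e5 + 5/12*e2 e4 e5 - 8/45*e1 e2 e3 e4 + 2/5*e1 e2 e3 e5 + 1/5*e1 e2 e4 e5 - 1/2*e1 e3 e4 e5 + 7/6*e1 e2 e3 e4 e5
step 3: -35/24
Answer: -35/24


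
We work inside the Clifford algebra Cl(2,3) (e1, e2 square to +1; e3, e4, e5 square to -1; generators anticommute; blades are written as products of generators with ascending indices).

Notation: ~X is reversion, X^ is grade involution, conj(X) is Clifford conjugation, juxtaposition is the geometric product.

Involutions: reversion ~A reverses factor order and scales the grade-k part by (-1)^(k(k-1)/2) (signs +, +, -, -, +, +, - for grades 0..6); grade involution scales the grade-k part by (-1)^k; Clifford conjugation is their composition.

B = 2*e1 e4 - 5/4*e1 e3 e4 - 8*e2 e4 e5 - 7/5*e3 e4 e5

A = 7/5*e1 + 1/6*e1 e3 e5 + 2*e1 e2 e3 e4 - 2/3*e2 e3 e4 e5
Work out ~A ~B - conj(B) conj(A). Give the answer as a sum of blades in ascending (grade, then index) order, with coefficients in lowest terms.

first term: 47/30*e2 - 16/3*e3 - 14/5*e4 - 7/30*e1 e4 - 4*e2 e3 + 7/4*e3 e4 + 5/24*e4 e5 - 59/30*e1 e2 e5 - 16*e1 e3 e5 - 1/3*e3 e4 e5 - 4/3*e1 e2 e3 e4 + 4/3*e1 e2 e3 e5 + 56/5*e1 e2 e4 e5 + 49/25*e1 e3 e4 e5
second term: 47/30*e2 - 16/3*e3 - 14/5*e4 + 7/30*e1 e4 - 4*e2 e3 + 7/4*e3 e4 - 5/24*e4 e5 + 59/30*e1 e2 e5 + 16*e1 e3 e5 - 1/3*e3 e4 e5 - 4/3*e1 e2 e3 e4 - 4/3*e1 e2 e3 e5 - 56/5*e1 e2 e4 e5 - 49/25*e1 e3 e4 e5
Answer: -7/15*e1 e4 + 5/12*e4 e5 - 59/15*e1 e2 e5 - 32*e1 e3 e5 + 8/3*e1 e2 e3 e5 + 112/5*e1 e2 e4 e5 + 98/25*e1 e3 e4 e5


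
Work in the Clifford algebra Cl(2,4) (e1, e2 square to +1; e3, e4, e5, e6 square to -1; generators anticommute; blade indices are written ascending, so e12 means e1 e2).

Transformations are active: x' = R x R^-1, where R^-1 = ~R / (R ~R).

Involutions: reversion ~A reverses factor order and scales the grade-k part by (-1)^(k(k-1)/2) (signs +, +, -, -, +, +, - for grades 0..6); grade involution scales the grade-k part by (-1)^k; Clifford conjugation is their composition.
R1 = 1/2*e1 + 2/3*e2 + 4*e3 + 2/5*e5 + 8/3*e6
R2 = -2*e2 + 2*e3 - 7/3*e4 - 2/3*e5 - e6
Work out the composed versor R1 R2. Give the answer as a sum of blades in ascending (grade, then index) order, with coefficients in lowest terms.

Distribute over the terms of R1 (each basis-blade product reordered to ascending indices, repeated generators contracted through their squares):
(1/2*e1) R2 = -e12 + e13 - 7/6*e14 - 1/3*e15 - 1/2*e16
(2/3*e2) R2 = -4/3 + 4/3*e23 - 14/9*e24 - 4/9*e25 - 2/3*e26
(4*e3) R2 = -8 + 8*e23 - 28/3*e34 - 8/3*e35 - 4*e36
(2/5*e5) R2 = 4/15 + 4/5*e25 - 4/5*e35 + 14/15*e45 - 2/5*e56
(8/3*e6) R2 = 8/3 + 16/3*e26 - 16/3*e36 + 56/9*e46 + 16/9*e56
Summing the partial products and collecting blades:
Answer: -32/5 - e12 + e13 - 7/6*e14 - 1/3*e15 - 1/2*e16 + 28/3*e23 - 14/9*e24 + 16/45*e25 + 14/3*e26 - 28/3*e34 - 52/15*e35 - 28/3*e36 + 14/15*e45 + 56/9*e46 + 62/45*e56


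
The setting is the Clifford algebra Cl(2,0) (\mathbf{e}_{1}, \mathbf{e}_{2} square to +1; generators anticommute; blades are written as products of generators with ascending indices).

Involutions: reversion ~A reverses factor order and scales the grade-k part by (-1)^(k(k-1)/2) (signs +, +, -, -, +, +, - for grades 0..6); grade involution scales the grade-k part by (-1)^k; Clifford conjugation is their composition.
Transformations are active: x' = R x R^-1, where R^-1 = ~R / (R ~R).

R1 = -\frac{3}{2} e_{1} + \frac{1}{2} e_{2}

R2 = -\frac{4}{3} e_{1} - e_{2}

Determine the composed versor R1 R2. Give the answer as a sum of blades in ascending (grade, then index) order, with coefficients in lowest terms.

Distribute over the terms of R1 (each basis-blade product reordered to ascending indices, repeated generators contracted through their squares):
(-\frac{3}{2} e_{1}) R2 = 2 + \frac{3}{2} e_{1} e_{2}
(\frac{1}{2} e_{2}) R2 = -\frac{1}{2} + \frac{2}{3} e_{1} e_{2}
Summing the partial products and collecting blades:
Answer: \frac{3}{2} + \frac{13}{6} e_{1} e_{2}


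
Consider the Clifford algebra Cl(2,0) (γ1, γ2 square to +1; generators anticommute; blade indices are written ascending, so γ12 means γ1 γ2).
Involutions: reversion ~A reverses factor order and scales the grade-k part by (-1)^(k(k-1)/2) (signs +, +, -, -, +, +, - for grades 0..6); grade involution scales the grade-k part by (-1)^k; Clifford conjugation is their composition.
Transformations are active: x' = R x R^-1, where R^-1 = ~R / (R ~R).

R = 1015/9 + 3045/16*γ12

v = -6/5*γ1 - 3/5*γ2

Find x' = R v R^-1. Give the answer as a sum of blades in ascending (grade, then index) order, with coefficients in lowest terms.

~R = 1015/9 - 3045/16*γ12, and R ~R = 1014771625/20736, so R^-1 = ~R / (1014771625/20736).
R v = -11977/48*γ1 + 3857/24*γ2
Answer: 246/4925*γ1 + 6603/4925*γ2


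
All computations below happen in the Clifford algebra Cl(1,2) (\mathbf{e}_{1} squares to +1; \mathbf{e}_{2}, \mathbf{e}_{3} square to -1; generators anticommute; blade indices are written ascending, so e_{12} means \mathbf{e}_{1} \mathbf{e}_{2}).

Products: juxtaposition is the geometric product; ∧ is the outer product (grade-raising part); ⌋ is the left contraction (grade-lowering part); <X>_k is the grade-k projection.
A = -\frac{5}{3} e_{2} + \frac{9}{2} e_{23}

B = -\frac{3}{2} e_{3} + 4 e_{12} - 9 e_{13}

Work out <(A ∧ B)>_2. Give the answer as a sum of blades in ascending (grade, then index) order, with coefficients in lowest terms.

step 1: \frac{5}{2} e_{23} - 15 e_{123}
step 2: \frac{5}{2} e_{23}
Answer: \frac{5}{2} e_{23}


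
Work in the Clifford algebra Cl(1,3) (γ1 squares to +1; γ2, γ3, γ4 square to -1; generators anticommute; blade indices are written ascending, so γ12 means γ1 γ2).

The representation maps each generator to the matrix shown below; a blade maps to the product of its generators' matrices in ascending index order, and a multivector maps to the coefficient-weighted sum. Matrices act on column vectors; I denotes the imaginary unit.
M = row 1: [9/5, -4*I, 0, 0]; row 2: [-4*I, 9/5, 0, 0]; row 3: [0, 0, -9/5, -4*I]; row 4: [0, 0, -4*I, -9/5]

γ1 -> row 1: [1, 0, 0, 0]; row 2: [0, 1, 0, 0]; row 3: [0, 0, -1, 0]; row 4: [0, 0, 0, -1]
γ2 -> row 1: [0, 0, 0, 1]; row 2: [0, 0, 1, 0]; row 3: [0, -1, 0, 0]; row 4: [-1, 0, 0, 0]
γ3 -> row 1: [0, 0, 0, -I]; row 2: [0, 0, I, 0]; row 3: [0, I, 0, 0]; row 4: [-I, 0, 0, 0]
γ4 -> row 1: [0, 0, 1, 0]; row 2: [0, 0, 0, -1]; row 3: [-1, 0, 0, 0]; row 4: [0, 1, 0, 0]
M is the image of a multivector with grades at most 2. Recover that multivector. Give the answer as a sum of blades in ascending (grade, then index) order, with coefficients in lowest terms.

Method: the blade images are trace-orthogonal — tr(rho(e_A) rho(e_B)^-1) = 4 if A = B and 0 otherwise — and rho(e_A)^-1 = (e_A)^2 * rho(e_A) with (e_A)^2 = +1 or -1, so the coefficient of e_A in the preimage is (e_A)^2 * tr(M rho(e_A))/4.
Nonzero projections over blades of grade <= 2: γ1: (γ1)^2 = +1, tr(M rho(γ1)) = 36/5, coefficient 9/5; γ34: (γ34)^2 = -1, tr(M rho(γ34)) = -16, coefficient 4. Every other blade of grade <= 2 projects to 0.
Answer: 9/5*γ1 + 4*γ34


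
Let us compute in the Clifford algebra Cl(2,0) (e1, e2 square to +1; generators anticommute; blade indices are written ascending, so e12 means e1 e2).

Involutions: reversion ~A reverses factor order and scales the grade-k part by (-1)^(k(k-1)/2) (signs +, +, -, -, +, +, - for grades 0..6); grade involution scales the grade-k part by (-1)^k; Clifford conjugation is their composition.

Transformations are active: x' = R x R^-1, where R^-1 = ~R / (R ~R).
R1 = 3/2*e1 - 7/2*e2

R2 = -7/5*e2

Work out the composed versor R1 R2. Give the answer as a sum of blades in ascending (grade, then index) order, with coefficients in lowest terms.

Distribute over the terms of R2 (each basis-blade product reordered to ascending indices, repeated generators contracted through their squares):
R1 (-7/5*e2) = 49/10 - 21/10*e12
Answer: 49/10 - 21/10*e12


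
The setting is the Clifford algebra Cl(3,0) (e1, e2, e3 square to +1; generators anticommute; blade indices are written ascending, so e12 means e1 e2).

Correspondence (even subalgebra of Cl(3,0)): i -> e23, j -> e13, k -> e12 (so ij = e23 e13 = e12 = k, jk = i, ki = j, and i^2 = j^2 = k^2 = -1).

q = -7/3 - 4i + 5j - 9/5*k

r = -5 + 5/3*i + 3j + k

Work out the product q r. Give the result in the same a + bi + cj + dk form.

In blades: q = -7/3 - 9/5*e12 + 5*e13 - 4*e23, r = -5 + e12 + 3*e13 + 5/3*e23.
Distribute q over r term by term (generator squares from the signature, products reordered to ascending indices): (-7/3)*r = 35/3 - 7/3*e12 - 7*e13 - 35/9*e23; (-9/5*e12)*r = 9/5 + 9*e12 - 3*e13 + 27/5*e23; (5*e13)*r = -15 - 25/3*e12 - 25*e13 + 5*e23; (-4*e23)*r = 20/3 - 12*e12 + 4*e13 + 20*e23.
Sum: 77/15 - 41/3*e12 - 31*e13 + 1193/45*e23; translating back through the correspondence:
Answer: 77/15 + 1193/45*i - 31j - 41/3*k


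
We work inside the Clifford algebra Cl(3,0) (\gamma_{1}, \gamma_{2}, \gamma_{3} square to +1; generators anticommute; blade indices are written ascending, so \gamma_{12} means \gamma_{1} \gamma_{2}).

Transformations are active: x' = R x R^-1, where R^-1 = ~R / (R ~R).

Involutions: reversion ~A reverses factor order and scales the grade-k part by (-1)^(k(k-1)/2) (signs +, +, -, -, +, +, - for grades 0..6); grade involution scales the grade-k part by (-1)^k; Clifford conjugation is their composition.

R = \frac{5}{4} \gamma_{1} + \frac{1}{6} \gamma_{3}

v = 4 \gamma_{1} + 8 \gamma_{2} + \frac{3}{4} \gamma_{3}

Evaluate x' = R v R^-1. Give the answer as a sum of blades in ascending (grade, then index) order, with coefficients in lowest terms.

~R = \frac{5}{4} \gamma_{1} + \frac{1}{6} \gamma_{3}, and R ~R = \frac{229}{144}, so R^-1 = ~R / (\frac{229}{144}).
R v = \frac{41}{8} + 10 \gamma_{12} + \frac{13}{48} \gamma_{13} - \frac{4}{3} \gamma_{23}
Answer: \frac{929}{229} \gamma_{1} - 8 \gamma_{2} + \frac{297}{916} \gamma_{3}


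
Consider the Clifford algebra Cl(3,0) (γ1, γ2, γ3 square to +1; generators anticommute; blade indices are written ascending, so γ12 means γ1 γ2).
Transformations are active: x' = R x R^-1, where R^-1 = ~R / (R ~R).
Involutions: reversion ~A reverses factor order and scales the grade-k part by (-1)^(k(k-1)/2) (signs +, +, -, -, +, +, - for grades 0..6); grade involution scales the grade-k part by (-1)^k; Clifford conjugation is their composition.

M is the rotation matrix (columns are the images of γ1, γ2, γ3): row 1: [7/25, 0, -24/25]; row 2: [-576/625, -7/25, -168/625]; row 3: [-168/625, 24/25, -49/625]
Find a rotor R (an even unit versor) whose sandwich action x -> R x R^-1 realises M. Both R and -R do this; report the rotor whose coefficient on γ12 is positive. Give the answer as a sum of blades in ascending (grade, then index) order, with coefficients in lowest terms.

Method: write R = a + b12*γ12 + b13*γ13 + b23*γ23 with a^2 + b12^2 + b13^2 + b23^2 = 1 (so R^-1 = ~R). Expanding the columns R e_j ~R gives tr M = 4a^2 - 1 and, from the antisymmetric part, M21 - M12 = -4a*b12, M13 - M31 = 4a*b13, M32 - M23 = -4a*b23.
Here tr M = -49/625, so a^2 = (1 + tr M)/4 = 144/625 and a = ±12/25. Taking a = 12/25: M21 - M12 = -576/625, M13 - M31 = -432/625, M32 - M23 = 768/625, giving b12 = 12/25, b13 = -9/25, b23 = -16/25, i.e. R = 12/25 + 12/25*γ12 - 9/25*γ13 - 16/25*γ23.
Its γ12 coefficient is already positive.
Answer: 12/25 + 12/25*γ12 - 9/25*γ13 - 16/25*γ23. Why the constraint matters: R and -R act identically through the sandwich — M has trace -49/625 either way — so only the sign condition on γ12 picks one of the two preimages.


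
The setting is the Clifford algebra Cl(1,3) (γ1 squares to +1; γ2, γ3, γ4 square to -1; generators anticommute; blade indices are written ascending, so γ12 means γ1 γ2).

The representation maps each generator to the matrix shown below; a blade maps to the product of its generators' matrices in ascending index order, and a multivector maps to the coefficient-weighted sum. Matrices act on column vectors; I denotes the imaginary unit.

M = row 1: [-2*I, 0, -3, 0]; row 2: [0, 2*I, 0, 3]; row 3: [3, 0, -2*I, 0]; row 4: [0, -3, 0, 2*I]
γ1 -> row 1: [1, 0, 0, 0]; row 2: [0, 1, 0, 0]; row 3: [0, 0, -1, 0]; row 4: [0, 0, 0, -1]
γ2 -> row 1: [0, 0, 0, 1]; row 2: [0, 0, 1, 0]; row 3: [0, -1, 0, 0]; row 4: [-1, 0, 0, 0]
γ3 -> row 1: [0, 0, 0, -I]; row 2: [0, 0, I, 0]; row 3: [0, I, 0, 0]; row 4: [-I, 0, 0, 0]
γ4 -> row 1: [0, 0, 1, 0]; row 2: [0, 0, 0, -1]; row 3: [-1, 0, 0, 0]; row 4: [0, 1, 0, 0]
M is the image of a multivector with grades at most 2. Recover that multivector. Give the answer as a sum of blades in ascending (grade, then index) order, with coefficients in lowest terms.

Method: the blade images are trace-orthogonal — tr(rho(e_A) rho(e_B)^-1) = 4 if A = B and 0 otherwise — and rho(e_A)^-1 = (e_A)^2 * rho(e_A) with (e_A)^2 = +1 or -1, so the coefficient of e_A in the preimage is (e_A)^2 * tr(M rho(e_A))/4.
Nonzero projections over blades of grade <= 2: γ4: (γ4)^2 = -1, tr(M rho(γ4)) = 12, coefficient -3; γ23: (γ23)^2 = -1, tr(M rho(γ23)) = -8, coefficient 2. Every other blade of grade <= 2 projects to 0.
Answer: -3*γ4 + 2*γ23


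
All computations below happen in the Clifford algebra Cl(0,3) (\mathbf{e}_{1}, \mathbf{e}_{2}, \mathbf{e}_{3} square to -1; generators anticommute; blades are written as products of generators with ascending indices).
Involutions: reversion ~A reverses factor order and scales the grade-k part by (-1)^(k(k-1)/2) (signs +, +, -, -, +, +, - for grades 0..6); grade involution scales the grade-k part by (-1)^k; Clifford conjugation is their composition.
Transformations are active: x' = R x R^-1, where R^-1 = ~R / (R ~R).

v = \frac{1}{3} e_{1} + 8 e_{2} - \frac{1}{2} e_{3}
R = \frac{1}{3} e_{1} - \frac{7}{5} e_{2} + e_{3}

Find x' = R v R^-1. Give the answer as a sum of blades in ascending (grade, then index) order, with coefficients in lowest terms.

~R = \frac{1}{3} e_{1} - \frac{7}{5} e_{2} + e_{3}, and R ~R = -\frac{691}{225}, so R^-1 = ~R / (-\frac{691}{225}).
R v = \frac{1043}{90} + \frac{47}{15} e_{1} e_{2} - \frac{1}{2} e_{1} e_{3} - \frac{73}{10} e_{2} e_{3}
Answer: -\frac{5906}{2073} e_{1} + \frac{1773}{691} e_{2} - \frac{9739}{1382} e_{3}


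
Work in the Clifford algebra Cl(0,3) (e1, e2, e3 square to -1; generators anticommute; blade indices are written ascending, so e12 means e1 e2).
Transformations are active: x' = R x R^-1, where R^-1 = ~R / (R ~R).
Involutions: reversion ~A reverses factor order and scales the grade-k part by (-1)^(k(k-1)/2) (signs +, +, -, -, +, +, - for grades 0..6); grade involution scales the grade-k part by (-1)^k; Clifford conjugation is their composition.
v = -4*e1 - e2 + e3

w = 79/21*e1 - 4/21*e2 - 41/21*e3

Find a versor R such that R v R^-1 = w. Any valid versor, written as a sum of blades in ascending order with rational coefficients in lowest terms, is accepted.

Here q(v) = q(w) = -18; the classical choice R = v + w = -5/21*e1 - 25/21*e2 - 20/21*e3 then realises v -> w under the sandwich.
Answer: -5/21*e1 - 25/21*e2 - 20/21*e3


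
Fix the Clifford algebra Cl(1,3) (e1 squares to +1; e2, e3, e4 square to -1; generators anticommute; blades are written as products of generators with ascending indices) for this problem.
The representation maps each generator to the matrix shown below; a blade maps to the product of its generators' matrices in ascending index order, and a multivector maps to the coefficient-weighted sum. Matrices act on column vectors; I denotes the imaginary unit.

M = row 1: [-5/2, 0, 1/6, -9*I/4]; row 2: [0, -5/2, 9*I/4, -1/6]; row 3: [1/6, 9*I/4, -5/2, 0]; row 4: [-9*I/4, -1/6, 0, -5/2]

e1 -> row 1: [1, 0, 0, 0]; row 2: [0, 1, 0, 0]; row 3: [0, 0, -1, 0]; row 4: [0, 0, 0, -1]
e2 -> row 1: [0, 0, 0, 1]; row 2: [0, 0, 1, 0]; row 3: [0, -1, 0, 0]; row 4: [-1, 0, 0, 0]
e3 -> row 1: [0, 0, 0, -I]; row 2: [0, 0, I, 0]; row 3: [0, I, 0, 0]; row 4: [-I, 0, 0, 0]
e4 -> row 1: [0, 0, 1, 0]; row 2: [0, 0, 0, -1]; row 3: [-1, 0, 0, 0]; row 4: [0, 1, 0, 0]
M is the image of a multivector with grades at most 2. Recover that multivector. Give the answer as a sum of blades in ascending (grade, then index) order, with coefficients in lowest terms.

Method: the blade images are trace-orthogonal — tr(rho(e_A) rho(e_B)^-1) = 4 if A = B and 0 otherwise — and rho(e_A)^-1 = (e_A)^2 * rho(e_A) with (e_A)^2 = +1 or -1, so the coefficient of e_A in the preimage is (e_A)^2 * tr(M rho(e_A))/4.
Nonzero projections over blades of grade <= 2: 1: (1)^2 = +1, tr(M 1) = -10, coefficient -5/2; e3: (e3)^2 = -1, tr(M rho(e3)) = -9, coefficient 9/4; e1 e4: (e1 e4)^2 = +1, tr(M rho(e1 e4)) = 2/3, coefficient 1/6. Every other blade of grade <= 2 projects to 0.
Answer: -5/2 + 9/4*e3 + 1/6*e1 e4


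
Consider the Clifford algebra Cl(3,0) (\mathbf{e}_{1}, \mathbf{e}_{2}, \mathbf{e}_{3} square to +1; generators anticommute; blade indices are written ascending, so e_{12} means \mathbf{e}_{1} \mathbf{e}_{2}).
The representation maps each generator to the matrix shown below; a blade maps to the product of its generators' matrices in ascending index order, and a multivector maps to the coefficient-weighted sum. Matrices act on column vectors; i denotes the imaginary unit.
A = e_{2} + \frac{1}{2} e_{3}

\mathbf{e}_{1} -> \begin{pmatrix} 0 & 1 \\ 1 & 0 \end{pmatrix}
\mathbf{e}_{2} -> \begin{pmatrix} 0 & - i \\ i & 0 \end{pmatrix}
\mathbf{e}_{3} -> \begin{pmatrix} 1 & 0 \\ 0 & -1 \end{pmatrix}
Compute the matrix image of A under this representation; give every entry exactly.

M = (1)*rho(e_{2}) + (\frac{1}{2})*rho(e_{3}), summed entrywise:
Answer: \begin{pmatrix} \frac{1}{2} & - i \\ i & - \frac{1}{2} \end{pmatrix}


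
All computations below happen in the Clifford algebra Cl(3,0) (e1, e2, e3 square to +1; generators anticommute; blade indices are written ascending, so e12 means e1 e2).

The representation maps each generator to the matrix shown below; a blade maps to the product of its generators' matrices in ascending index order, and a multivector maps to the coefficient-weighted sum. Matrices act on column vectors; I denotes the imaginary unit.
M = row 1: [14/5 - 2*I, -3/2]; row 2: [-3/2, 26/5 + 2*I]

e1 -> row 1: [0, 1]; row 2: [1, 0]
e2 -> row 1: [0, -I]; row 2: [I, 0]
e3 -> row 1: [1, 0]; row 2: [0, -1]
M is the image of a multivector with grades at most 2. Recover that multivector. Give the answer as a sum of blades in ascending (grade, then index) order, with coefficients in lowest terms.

Method: 1, rho(e1), rho(e2), rho(e3) form a trace-orthogonal basis of the 2x2 complex matrices (tr(X Y) = 2 if X = Y, else 0), so M = m0*1 + m1*rho(e1) + m2*rho(e2) + m3*rho(e3) with m0 = tr(M)/2 = 4, m1 = tr(M rho(e1))/2 = -3/2, m2 = tr(M rho(e2))/2 = 0, m3 = tr(M rho(e3))/2 = -6/5 - 2*I.
Multiplying table entries, the bivector images are rho(e12) = I*rho(e3), rho(e13) = -I*rho(e2), rho(e23) = I*rho(e1); with real blade coefficients the real parts of m0..m3 are the coefficients of 1, e1, e2, e3 and the imaginary parts give the bivectors (e23: Im m1, e13: -Im m2, e12: Im m3).
Answer: 4 - 3/2*e1 - 6/5*e3 - 2*e12


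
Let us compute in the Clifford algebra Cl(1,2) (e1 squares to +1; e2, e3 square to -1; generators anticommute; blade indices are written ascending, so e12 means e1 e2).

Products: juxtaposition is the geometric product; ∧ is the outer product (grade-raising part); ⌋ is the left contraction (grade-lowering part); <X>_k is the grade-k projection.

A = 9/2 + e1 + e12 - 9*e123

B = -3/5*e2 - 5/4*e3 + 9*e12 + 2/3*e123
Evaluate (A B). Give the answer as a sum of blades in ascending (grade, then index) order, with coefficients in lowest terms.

step 1: 15 + 3/5*e1 + 63/10*e2 - 2063/24*e3 + 573/20*e12 + 83/20*e13 + 2/3*e23 + 7/4*e123
Answer: 15 + 3/5*e1 + 63/10*e2 - 2063/24*e3 + 573/20*e12 + 83/20*e13 + 2/3*e23 + 7/4*e123


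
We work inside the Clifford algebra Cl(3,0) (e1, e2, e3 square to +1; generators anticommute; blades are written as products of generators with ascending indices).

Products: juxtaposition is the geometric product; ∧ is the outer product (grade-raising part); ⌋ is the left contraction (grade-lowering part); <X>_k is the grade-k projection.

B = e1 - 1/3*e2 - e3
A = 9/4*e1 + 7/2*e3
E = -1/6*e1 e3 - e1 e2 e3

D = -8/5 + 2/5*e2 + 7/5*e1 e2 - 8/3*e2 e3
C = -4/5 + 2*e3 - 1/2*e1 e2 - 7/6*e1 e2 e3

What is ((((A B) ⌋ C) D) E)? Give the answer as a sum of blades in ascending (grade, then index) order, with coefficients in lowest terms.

step 1: -5/4 - 3/4*e1 e2 - 23/4*e1 e3 + 7/6*e2 e3
step 2: 5/8 + 49/36*e1 + 161/24*e2 - 27/8*e3 + 5/8*e1 e2 + 35/24*e1 e2 e3
step 3: 97/120 - 535/72*e1 - 791/45*e2 - 5231/360*e3 + 151/360*e1 e2 - 9/4*e1 e3 - 19/60*e2 e3 - 11543/1080*e1 e2 e3
step 4: -2987/270 - 1183/432*e1 + 26123/6480*e2 + 3581/2160*e3 + 175/12*e1 e2 - 1417/80*e1 e3 + 16201/2160*e2 e3 - 4037/1080*e1 e2 e3
Answer: -2987/270 - 1183/432*e1 + 26123/6480*e2 + 3581/2160*e3 + 175/12*e1 e2 - 1417/80*e1 e3 + 16201/2160*e2 e3 - 4037/1080*e1 e2 e3


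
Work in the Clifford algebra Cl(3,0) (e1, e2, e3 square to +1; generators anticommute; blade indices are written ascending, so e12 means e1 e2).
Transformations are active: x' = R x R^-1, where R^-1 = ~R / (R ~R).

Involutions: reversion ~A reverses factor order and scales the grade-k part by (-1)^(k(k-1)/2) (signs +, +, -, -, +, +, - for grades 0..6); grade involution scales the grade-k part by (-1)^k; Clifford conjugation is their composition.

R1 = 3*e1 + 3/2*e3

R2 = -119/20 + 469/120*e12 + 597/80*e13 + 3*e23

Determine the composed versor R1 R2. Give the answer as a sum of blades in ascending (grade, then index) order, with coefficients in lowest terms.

Distribute over the terms of R1 (each basis-blade product reordered to ascending indices, repeated generators contracted through their squares):
(3*e1) R2 = -357/20*e1 + 469/40*e2 + 1791/80*e3 + 9*e123
(3/2*e3) R2 = -1791/160*e1 - 9/2*e2 - 357/40*e3 + 469/80*e123
Summing the partial products and collecting blades:
Answer: -4647/160*e1 + 289/40*e2 + 1077/80*e3 + 1189/80*e123


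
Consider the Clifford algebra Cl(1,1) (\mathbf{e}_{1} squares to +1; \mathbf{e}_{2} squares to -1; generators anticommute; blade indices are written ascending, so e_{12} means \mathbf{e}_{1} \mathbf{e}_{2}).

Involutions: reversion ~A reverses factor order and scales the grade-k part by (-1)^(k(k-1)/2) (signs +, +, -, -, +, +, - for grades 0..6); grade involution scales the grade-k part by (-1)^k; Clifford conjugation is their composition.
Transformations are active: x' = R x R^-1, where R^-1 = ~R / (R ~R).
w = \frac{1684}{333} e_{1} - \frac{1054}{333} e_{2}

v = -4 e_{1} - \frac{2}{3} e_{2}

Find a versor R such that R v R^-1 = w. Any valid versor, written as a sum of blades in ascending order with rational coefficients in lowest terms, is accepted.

The midline construction: v and w both square to \frac{140}{9}, so reflecting in their sum \frac{352}{333} e_{1} - \frac{1276}{333} e_{2} exchanges them.
Answer: \frac{352}{333} e_{1} - \frac{1276}{333} e_{2}


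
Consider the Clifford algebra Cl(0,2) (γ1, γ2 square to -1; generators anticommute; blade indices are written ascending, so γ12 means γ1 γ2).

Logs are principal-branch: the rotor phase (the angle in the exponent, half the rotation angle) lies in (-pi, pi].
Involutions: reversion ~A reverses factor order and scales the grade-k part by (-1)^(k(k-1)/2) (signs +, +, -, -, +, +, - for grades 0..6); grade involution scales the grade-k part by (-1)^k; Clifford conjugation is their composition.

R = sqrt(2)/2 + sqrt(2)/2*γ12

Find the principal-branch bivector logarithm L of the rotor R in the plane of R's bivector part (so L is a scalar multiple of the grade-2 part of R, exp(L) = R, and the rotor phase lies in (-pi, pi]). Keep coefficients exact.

The scalar part of R is sqrt(2)/2, and that scalar determines the rotor phase on the principal branch; recovering the unit plane as bivector-part over sine of the phase gives L = phase * plane.
Concretely: cos(phase) = sqrt(2)/2 gives phase = ±pi/4, and since phase/sin(phase) is even the sign is immaterial: L = (phase/sin(phase)) * <R>_2 = (sqrt(2)*pi/4) * <R>_2.
Answer: pi/4*γ12


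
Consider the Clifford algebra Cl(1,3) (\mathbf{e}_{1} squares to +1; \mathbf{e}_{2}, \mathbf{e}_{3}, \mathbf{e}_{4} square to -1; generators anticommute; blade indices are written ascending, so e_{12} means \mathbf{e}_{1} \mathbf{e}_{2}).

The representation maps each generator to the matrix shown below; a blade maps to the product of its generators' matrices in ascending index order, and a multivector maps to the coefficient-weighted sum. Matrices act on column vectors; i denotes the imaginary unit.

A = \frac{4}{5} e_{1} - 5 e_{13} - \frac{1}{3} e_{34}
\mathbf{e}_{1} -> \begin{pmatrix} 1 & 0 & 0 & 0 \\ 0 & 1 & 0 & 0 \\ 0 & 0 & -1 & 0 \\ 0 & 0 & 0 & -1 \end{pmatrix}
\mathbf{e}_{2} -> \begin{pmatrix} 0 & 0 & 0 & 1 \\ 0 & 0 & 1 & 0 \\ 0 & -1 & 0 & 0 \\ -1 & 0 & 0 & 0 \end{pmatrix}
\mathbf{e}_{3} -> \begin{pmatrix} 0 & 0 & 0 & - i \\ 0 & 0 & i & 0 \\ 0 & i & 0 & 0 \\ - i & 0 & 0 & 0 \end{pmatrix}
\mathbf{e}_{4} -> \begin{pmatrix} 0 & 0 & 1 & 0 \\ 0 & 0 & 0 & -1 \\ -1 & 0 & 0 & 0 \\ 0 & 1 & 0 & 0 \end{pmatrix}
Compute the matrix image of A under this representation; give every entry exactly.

Bivector images (products of the table entries): rho(e_{13}) = rho(\mathbf{e}_{1})rho(\mathbf{e}_{3}) = \begin{pmatrix} 0 & 0 & 0 & - i \\ 0 & 0 & i & 0 \\ 0 & - i & 0 & 0 \\ i & 0 & 0 & 0 \end{pmatrix}; rho(e_{34}) = rho(\mathbf{e}_{3})rho(\mathbf{e}_{4}) = \begin{pmatrix} 0 & - i & 0 & 0 \\ - i & 0 & 0 & 0 \\ 0 & 0 & 0 & - i \\ 0 & 0 & - i & 0 \end{pmatrix}.
M = (\frac{4}{5})*rho(e_{1}) + (-5)*rho(e_{13}) + (-\frac{1}{3})*rho(e_{34}), summed entrywise:
Answer: \begin{pmatrix} \frac{4}{5} & \frac{i}{3} & 0 & 5 i \\ \frac{i}{3} & \frac{4}{5} & - 5 i & 0 \\ 0 & 5 i & - \frac{4}{5} & \frac{i}{3} \\ - 5 i & 0 & \frac{i}{3} & - \frac{4}{5} \end{pmatrix}


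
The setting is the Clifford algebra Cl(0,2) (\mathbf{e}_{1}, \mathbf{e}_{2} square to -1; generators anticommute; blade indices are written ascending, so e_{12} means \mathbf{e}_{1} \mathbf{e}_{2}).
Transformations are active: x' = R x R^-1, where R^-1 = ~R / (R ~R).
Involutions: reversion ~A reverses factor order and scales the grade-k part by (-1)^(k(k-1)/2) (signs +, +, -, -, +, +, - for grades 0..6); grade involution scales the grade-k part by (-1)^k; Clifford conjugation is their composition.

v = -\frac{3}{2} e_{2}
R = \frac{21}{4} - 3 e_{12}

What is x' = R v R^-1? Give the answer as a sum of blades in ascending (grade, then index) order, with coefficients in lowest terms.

~R = \frac{21}{4} + 3 e_{12}, and R ~R = \frac{585}{16}, so R^-1 = ~R / (\frac{585}{16}).
R v = -\frac{9}{2} e_{1} - \frac{63}{8} e_{2}
Answer: -\frac{84}{65} e_{1} - \frac{99}{130} e_{2}


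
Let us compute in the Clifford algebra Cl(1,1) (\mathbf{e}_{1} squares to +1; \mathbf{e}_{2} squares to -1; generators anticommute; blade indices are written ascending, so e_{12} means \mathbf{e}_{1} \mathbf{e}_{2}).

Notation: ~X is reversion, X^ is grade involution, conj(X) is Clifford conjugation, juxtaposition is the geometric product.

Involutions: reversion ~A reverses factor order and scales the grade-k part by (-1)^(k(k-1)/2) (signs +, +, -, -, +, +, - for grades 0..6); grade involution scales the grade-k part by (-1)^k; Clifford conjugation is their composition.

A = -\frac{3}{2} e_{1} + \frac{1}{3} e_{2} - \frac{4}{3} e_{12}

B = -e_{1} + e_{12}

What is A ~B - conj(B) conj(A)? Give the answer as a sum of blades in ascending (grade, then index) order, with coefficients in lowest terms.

first term: \frac{17}{6} - \frac{1}{3} e_{1} + \frac{1}{6} e_{2} + \frac{1}{3} e_{12}
second term: \frac{1}{6} - \frac{1}{3} e_{1} + \frac{17}{6} e_{2} - \frac{1}{3} e_{12}
Answer: \frac{8}{3} - \frac{8}{3} e_{2} + \frac{2}{3} e_{12}


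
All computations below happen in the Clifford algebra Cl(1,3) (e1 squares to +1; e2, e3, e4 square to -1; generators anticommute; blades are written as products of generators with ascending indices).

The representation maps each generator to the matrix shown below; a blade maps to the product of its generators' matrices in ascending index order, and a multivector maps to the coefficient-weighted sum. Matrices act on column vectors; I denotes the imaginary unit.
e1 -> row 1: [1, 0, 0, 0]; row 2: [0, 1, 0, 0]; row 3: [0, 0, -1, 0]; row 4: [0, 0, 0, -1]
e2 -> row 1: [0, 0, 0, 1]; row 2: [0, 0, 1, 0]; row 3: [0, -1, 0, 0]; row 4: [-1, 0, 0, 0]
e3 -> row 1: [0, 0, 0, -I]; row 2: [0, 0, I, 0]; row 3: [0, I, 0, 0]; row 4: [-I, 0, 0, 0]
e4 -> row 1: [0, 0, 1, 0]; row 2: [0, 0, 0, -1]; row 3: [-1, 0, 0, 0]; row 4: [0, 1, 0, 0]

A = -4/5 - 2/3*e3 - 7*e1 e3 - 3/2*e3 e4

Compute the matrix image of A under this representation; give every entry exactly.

Bivector images (products of the table entries): rho(e1 e3) = rho(e1)rho(e3) = row 1: [0, 0, 0, -I]; row 2: [0, 0, I, 0]; row 3: [0, -I, 0, 0]; row 4: [I, 0, 0, 0]; rho(e3 e4) = rho(e3)rho(e4) = row 1: [0, -I, 0, 0]; row 2: [-I, 0, 0, 0]; row 3: [0, 0, 0, -I]; row 4: [0, 0, -I, 0].
M = (-4/5)*1 + (-2/3)*rho(e3) + (-7)*rho(e1 e3) + (-3/2)*rho(e3 e4), summed entrywise (1 is the identity matrix):
Answer: row 1: [-4/5, 3*I/2, 0, 23*I/3]; row 2: [3*I/2, -4/5, -23*I/3, 0]; row 3: [0, 19*I/3, -4/5, 3*I/2]; row 4: [-19*I/3, 0, 3*I/2, -4/5]


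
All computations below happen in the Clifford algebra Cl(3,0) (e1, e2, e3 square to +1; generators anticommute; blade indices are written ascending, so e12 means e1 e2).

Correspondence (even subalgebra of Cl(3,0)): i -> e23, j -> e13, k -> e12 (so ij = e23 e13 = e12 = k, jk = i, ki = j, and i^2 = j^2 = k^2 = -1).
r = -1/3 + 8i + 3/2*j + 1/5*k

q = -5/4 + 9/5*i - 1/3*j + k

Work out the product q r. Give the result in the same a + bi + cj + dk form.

In blades: q = -5/4 + e12 - 1/3*e13 + 9/5*e23, r = -1/3 + 1/5*e12 + 3/2*e13 + 8*e23.
Distribute q over r term by term (generator squares from the signature, products reordered to ascending indices): (-5/4)*r = 5/12 - 1/4*e12 - 15/8*e13 - 10*e23; (e12)*r = -1/5 - 1/3*e12 + 8*e13 - 3/2*e23; (-1/3*e13)*r = 1/2 + 8/3*e12 + 1/9*e13 - 1/15*e23; (9/5*e23)*r = -72/5 + 27/10*e12 - 9/25*e13 - 3/5*e23.
Sum: -821/60 + 287/60*e12 + 10577/1800*e13 - 73/6*e23; translating back through the correspondence:
Answer: -821/60 - 73/6*i + 10577/1800*j + 287/60*k


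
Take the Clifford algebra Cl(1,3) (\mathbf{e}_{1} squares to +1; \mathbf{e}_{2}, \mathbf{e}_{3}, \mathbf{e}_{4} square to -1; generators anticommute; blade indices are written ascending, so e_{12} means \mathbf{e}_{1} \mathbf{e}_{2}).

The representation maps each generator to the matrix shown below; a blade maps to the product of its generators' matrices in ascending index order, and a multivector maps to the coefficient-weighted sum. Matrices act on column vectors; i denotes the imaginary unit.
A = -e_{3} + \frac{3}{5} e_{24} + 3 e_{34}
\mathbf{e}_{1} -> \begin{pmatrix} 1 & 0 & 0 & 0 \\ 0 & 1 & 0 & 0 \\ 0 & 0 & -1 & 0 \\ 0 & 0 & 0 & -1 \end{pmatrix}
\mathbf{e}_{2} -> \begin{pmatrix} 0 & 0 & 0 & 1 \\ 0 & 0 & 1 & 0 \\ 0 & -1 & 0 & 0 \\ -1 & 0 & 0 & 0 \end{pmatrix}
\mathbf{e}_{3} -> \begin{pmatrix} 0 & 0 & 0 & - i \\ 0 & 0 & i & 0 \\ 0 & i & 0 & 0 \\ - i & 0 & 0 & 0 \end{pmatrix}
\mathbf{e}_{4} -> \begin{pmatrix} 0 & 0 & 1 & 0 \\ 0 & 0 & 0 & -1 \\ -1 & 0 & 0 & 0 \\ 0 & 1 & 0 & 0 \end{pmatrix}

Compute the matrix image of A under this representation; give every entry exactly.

Bivector images (products of the table entries): rho(e_{24}) = rho(\mathbf{e}_{2})rho(\mathbf{e}_{4}) = \begin{pmatrix} 0 & 1 & 0 & 0 \\ -1 & 0 & 0 & 0 \\ 0 & 0 & 0 & 1 \\ 0 & 0 & -1 & 0 \end{pmatrix}; rho(e_{34}) = rho(\mathbf{e}_{3})rho(\mathbf{e}_{4}) = \begin{pmatrix} 0 & - i & 0 & 0 \\ - i & 0 & 0 & 0 \\ 0 & 0 & 0 & - i \\ 0 & 0 & - i & 0 \end{pmatrix}.
M = (-1)*rho(e_{3}) + (\frac{3}{5})*rho(e_{24}) + (3)*rho(e_{34}), summed entrywise:
Answer: \begin{pmatrix} 0 & \frac{3}{5} - 3 i & 0 & i \\ - \frac{3}{5} - 3 i & 0 & - i & 0 \\ 0 & - i & 0 & \frac{3}{5} - 3 i \\ i & 0 & - \frac{3}{5} - 3 i & 0 \end{pmatrix}


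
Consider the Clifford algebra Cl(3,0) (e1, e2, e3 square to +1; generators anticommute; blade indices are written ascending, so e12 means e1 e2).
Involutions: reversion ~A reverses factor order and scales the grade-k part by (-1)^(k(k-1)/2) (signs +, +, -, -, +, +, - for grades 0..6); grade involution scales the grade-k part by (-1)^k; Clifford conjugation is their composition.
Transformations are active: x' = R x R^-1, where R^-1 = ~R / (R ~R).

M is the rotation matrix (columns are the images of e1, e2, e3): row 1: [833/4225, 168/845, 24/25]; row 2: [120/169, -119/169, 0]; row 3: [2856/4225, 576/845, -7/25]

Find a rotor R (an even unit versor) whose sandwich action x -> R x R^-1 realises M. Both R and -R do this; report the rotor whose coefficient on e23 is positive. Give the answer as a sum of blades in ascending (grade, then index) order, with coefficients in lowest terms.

Method: write R = a + b12*e12 + b13*e13 + b23*e23 with a^2 + b12^2 + b13^2 + b23^2 = 1 (so R^-1 = ~R). Expanding the columns R e_j ~R gives tr M = 4a^2 - 1 and, from the antisymmetric part, M21 - M12 = -4a*b12, M13 - M31 = 4a*b13, M32 - M23 = -4a*b23.
Here tr M = -133/169, so a^2 = (1 + tr M)/4 = 9/169 and a = ±3/13. Taking a = 3/13: M21 - M12 = 432/845, M13 - M31 = 48/169, M32 - M23 = 576/845, giving b12 = -36/65, b13 = 4/13, b23 = -48/65, i.e. R = 3/13 - 36/65*e12 + 4/13*e13 - 48/65*e23.
Its e23 coefficient is negative, so report the other preimage -R.
Answer: -3/13 + 36/65*e12 - 4/13*e13 + 48/65*e23. Sheet selection: the two-to-one cover makes ±R indistinguishable at the matrix level (trace -133/169), so uniqueness comes from the required sign on e23.
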